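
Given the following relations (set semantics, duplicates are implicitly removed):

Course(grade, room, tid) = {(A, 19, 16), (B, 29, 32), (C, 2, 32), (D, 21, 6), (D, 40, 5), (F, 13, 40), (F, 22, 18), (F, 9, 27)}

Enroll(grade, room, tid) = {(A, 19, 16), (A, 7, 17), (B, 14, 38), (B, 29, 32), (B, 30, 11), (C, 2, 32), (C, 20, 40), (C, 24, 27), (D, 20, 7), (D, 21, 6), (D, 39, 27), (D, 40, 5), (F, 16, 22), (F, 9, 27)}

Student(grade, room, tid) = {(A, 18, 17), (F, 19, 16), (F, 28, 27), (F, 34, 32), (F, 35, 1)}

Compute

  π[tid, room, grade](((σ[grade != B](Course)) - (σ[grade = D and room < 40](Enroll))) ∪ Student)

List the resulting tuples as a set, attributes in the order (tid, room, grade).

{(1, 35, F), (16, 19, A), (16, 19, F), (17, 18, A), (18, 22, F), (27, 28, F), (27, 9, F), (32, 2, C), (32, 34, F), (40, 13, F), (5, 40, D)}

σ[grade != B]: keep tuples satisfying grade != B → {(A, 19, 16), (C, 2, 32), (D, 21, 6), (D, 40, 5), (F, 13, 40), (F, 22, 18), (F, 9, 27)}
σ[grade = D and room < 40]: keep tuples satisfying grade = D and room < 40 → {(D, 20, 7), (D, 21, 6), (D, 39, 27)}
Taking the difference: {(A, 19, 16), (C, 2, 32), (D, 40, 5), (F, 13, 40), (F, 22, 18), (F, 9, 27)}
Taking the union: {(A, 18, 17), (A, 19, 16), (C, 2, 32), (D, 40, 5), (F, 13, 40), (F, 19, 16), (F, 22, 18), (F, 28, 27), (F, 34, 32), (F, 35, 1), (F, 9, 27)}
π_{tid, room, grade} gives {(1, 35, F), (16, 19, A), (16, 19, F), (17, 18, A), (18, 22, F), (27, 28, F), (27, 9, F), (32, 2, C), (32, 34, F), (40, 13, F), (5, 40, D)}.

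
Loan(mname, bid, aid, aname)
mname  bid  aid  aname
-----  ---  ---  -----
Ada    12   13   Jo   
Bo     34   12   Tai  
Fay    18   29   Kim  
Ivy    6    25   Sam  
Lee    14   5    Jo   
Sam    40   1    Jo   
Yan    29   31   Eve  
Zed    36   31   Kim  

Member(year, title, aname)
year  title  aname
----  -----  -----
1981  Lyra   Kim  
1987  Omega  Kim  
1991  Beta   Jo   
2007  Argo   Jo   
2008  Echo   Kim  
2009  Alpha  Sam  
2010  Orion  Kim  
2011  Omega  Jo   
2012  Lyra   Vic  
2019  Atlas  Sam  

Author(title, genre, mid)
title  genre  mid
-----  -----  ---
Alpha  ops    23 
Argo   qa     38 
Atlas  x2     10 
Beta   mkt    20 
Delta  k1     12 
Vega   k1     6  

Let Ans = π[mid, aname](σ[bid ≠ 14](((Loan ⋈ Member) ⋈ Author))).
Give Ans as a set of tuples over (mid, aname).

Joining Loan and Member on aname yields {(Ada, 12, 13, Jo, 1991, Beta), (Ada, 12, 13, Jo, 2007, Argo), (Ada, 12, 13, Jo, 2011, Omega), (Fay, 18, 29, Kim, 1981, Lyra), (Fay, 18, 29, Kim, 1987, Omega), (Fay, 18, 29, Kim, 2008, Echo), (Fay, 18, 29, Kim, 2010, Orion), (Ivy, 6, 25, Sam, 2009, Alpha), (Ivy, 6, 25, Sam, 2019, Atlas), (Lee, 14, 5, Jo, 1991, Beta), (Lee, 14, 5, Jo, 2007, Argo), (Lee, 14, 5, Jo, 2011, Omega), (Sam, 40, 1, Jo, 1991, Beta), (Sam, 40, 1, Jo, 2007, Argo), (Sam, 40, 1, Jo, 2011, Omega), (Zed, 36, 31, Kim, 1981, Lyra), (Zed, 36, 31, Kim, 1987, Omega), (Zed, 36, 31, Kim, 2008, Echo), (Zed, 36, 31, Kim, 2010, Orion)}.
Joining (Loan ⋈ Member) and Author on title yields {(Ada, 12, 13, Jo, 1991, Beta, mkt, 20), (Ada, 12, 13, Jo, 2007, Argo, qa, 38), (Ivy, 6, 25, Sam, 2009, Alpha, ops, 23), (Ivy, 6, 25, Sam, 2019, Atlas, x2, 10), (Lee, 14, 5, Jo, 1991, Beta, mkt, 20), (Lee, 14, 5, Jo, 2007, Argo, qa, 38), (Sam, 40, 1, Jo, 1991, Beta, mkt, 20), (Sam, 40, 1, Jo, 2007, Argo, qa, 38)}.
σ[bid ≠ 14]: keep tuples satisfying bid ≠ 14 → {(Ada, 12, 13, Jo, 1991, Beta, mkt, 20), (Ada, 12, 13, Jo, 2007, Argo, qa, 38), (Ivy, 6, 25, Sam, 2009, Alpha, ops, 23), (Ivy, 6, 25, Sam, 2019, Atlas, x2, 10), (Sam, 40, 1, Jo, 1991, Beta, mkt, 20), (Sam, 40, 1, Jo, 2007, Argo, qa, 38)}
π[mid, aname]: project onto (mid, aname) (2 duplicate(s) eliminated) → {(10, Sam), (20, Jo), (23, Sam), (38, Jo)}

{(10, Sam), (20, Jo), (23, Sam), (38, Jo)}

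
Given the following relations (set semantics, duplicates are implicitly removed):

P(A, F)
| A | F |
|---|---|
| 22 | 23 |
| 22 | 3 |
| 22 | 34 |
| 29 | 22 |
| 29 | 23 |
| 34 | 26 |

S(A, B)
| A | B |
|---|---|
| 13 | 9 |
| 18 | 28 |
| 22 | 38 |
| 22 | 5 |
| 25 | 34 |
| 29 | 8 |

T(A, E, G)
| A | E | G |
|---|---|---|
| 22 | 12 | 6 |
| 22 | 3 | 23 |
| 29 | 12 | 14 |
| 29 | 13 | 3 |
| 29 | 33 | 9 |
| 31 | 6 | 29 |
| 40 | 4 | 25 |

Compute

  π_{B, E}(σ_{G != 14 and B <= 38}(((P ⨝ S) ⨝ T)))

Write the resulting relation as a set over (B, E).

P ⋈ S (natural join on A): {(22, 23, 38), (22, 23, 5), (22, 3, 38), (22, 3, 5), (22, 34, 38), (22, 34, 5), (29, 22, 8), (29, 23, 8)}
(P ⨝ S) ⋈ T (natural join on A): {(22, 23, 38, 12, 6), (22, 23, 38, 3, 23), (22, 23, 5, 12, 6), (22, 23, 5, 3, 23), (22, 3, 38, 12, 6), (22, 3, 38, 3, 23), (22, 3, 5, 12, 6), (22, 3, 5, 3, 23), (22, 34, 38, 12, 6), (22, 34, 38, 3, 23), (22, 34, 5, 12, 6), (22, 34, 5, 3, 23), (29, 22, 8, 12, 14), (29, 22, 8, 13, 3), (29, 22, 8, 33, 9), (29, 23, 8, 12, 14), (29, 23, 8, 13, 3), (29, 23, 8, 33, 9)}
σ[G != 14 and B <= 38]: keep tuples satisfying G != 14 and B <= 38 → {(22, 23, 38, 12, 6), (22, 23, 38, 3, 23), (22, 23, 5, 12, 6), (22, 23, 5, 3, 23), (22, 3, 38, 12, 6), (22, 3, 38, 3, 23), (22, 3, 5, 12, 6), (22, 3, 5, 3, 23), (22, 34, 38, 12, 6), (22, 34, 38, 3, 23), (22, 34, 5, 12, 6), (22, 34, 5, 3, 23), (29, 22, 8, 13, 3), (29, 22, 8, 33, 9), (29, 23, 8, 13, 3), (29, 23, 8, 33, 9)}
π[B, E]: project onto (B, E) (10 duplicate(s) eliminated) → {(38, 12), (38, 3), (5, 12), (5, 3), (8, 13), (8, 33)}

{(38, 12), (38, 3), (5, 12), (5, 3), (8, 13), (8, 33)}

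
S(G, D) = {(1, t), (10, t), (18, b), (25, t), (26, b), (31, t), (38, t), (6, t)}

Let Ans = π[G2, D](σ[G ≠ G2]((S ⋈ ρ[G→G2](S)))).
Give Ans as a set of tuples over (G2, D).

{(1, t), (10, t), (18, b), (25, t), (26, b), (31, t), (38, t), (6, t)}

ρ[G→G2]: schema becomes (G2, D); tuples unchanged.
Natural join on D: {(1, t, 1), (1, t, 10), (1, t, 25), (1, t, 31), (1, t, 38), (1, t, 6), (10, t, 1), (10, t, 10), (10, t, 25), (10, t, 31), (10, t, 38), (10, t, 6), (18, b, 18), (18, b, 26), (25, t, 1), (25, t, 10), (25, t, 25), (25, t, 31), (25, t, 38), (25, t, 6), (26, b, 18), (26, b, 26), (31, t, 1), (31, t, 10), (31, t, 25), (31, t, 31), (31, t, 38), (31, t, 6), (38, t, 1), (38, t, 10), (38, t, 25), (38, t, 31), (38, t, 38), (38, t, 6), (6, t, 1), (6, t, 10), (6, t, 25), (6, t, 31), (6, t, 38), (6, t, 6)}
Apply σ_{G ≠ G2}; surviving tuples: {(1, t, 10), (1, t, 25), (1, t, 31), (1, t, 38), (1, t, 6), (10, t, 1), (10, t, 25), (10, t, 31), (10, t, 38), (10, t, 6), (18, b, 26), (25, t, 1), (25, t, 10), (25, t, 31), (25, t, 38), (25, t, 6), (26, b, 18), (31, t, 1), (31, t, 10), (31, t, 25), (31, t, 38), (31, t, 6), (38, t, 1), (38, t, 10), (38, t, 25), (38, t, 31), (38, t, 6), (6, t, 1), (6, t, 10), (6, t, 25), (6, t, 31), (6, t, 38)}
Keep only column(s) G2, D (24 duplicate(s) eliminated): {(1, t), (10, t), (18, b), (25, t), (26, b), (31, t), (38, t), (6, t)}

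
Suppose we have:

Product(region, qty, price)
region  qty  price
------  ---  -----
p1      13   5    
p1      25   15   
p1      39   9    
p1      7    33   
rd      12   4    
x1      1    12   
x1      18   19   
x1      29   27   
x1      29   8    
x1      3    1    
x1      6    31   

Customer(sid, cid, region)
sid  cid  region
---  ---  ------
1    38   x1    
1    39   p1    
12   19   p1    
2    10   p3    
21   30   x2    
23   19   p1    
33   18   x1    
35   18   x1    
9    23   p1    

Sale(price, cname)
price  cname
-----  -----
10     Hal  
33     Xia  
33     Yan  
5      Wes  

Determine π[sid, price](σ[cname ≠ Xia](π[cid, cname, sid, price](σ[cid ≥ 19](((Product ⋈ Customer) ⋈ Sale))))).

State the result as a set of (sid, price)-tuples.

Product ⋈ Customer (natural join on region): {(p1, 13, 5, 1, 39), (p1, 13, 5, 12, 19), (p1, 13, 5, 23, 19), (p1, 13, 5, 9, 23), (p1, 25, 15, 1, 39), (p1, 25, 15, 12, 19), (p1, 25, 15, 23, 19), (p1, 25, 15, 9, 23), (p1, 39, 9, 1, 39), (p1, 39, 9, 12, 19), (p1, 39, 9, 23, 19), (p1, 39, 9, 9, 23), (p1, 7, 33, 1, 39), (p1, 7, 33, 12, 19), (p1, 7, 33, 23, 19), (p1, 7, 33, 9, 23), (x1, 1, 12, 1, 38), (x1, 1, 12, 33, 18), (x1, 1, 12, 35, 18), (x1, 18, 19, 1, 38), (x1, 18, 19, 33, 18), (x1, 18, 19, 35, 18), (x1, 29, 27, 1, 38), (x1, 29, 27, 33, 18), (x1, 29, 27, 35, 18), (x1, 29, 8, 1, 38), (x1, 29, 8, 33, 18), (x1, 29, 8, 35, 18), (x1, 3, 1, 1, 38), (x1, 3, 1, 33, 18), (x1, 3, 1, 35, 18), (x1, 6, 31, 1, 38), (x1, 6, 31, 33, 18), (x1, 6, 31, 35, 18)}
(Product ⋈ Customer) ⋈ Sale (natural join on price): {(p1, 13, 5, 1, 39, Wes), (p1, 13, 5, 12, 19, Wes), (p1, 13, 5, 23, 19, Wes), (p1, 13, 5, 9, 23, Wes), (p1, 7, 33, 1, 39, Xia), (p1, 7, 33, 1, 39, Yan), (p1, 7, 33, 12, 19, Xia), (p1, 7, 33, 12, 19, Yan), (p1, 7, 33, 23, 19, Xia), (p1, 7, 33, 23, 19, Yan), (p1, 7, 33, 9, 23, Xia), (p1, 7, 33, 9, 23, Yan)}
Filtering on cid ≥ 19 leaves {(p1, 13, 5, 1, 39, Wes), (p1, 13, 5, 12, 19, Wes), (p1, 13, 5, 23, 19, Wes), (p1, 13, 5, 9, 23, Wes), (p1, 7, 33, 1, 39, Xia), (p1, 7, 33, 1, 39, Yan), (p1, 7, 33, 12, 19, Xia), (p1, 7, 33, 12, 19, Yan), (p1, 7, 33, 23, 19, Xia), (p1, 7, 33, 23, 19, Yan), (p1, 7, 33, 9, 23, Xia), (p1, 7, 33, 9, 23, Yan)}.
Projecting to cid, cname, sid, price: {(19, Wes, 12, 5), (19, Wes, 23, 5), (19, Xia, 12, 33), (19, Xia, 23, 33), (19, Yan, 12, 33), (19, Yan, 23, 33), (23, Wes, 9, 5), (23, Xia, 9, 33), (23, Yan, 9, 33), (39, Wes, 1, 5), (39, Xia, 1, 33), (39, Yan, 1, 33)}
Filtering on cname ≠ Xia leaves {(19, Wes, 12, 5), (19, Wes, 23, 5), (19, Yan, 12, 33), (19, Yan, 23, 33), (23, Wes, 9, 5), (23, Yan, 9, 33), (39, Wes, 1, 5), (39, Yan, 1, 33)}.
Projecting to sid, price: {(1, 33), (1, 5), (12, 33), (12, 5), (23, 33), (23, 5), (9, 33), (9, 5)}

{(1, 33), (1, 5), (12, 33), (12, 5), (23, 33), (23, 5), (9, 33), (9, 5)}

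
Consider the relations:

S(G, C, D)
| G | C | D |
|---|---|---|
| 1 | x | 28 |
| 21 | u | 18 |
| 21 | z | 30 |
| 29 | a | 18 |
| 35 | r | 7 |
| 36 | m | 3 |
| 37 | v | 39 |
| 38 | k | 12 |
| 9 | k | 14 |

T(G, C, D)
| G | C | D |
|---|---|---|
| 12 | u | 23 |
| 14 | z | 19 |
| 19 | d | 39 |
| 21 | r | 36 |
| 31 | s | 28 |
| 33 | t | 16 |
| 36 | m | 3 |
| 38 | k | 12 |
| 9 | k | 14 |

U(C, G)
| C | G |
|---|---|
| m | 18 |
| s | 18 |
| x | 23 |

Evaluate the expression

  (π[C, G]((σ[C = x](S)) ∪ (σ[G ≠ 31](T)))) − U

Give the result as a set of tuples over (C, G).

{(d, 19), (k, 38), (k, 9), (m, 36), (r, 21), (t, 33), (u, 12), (x, 1), (z, 14)}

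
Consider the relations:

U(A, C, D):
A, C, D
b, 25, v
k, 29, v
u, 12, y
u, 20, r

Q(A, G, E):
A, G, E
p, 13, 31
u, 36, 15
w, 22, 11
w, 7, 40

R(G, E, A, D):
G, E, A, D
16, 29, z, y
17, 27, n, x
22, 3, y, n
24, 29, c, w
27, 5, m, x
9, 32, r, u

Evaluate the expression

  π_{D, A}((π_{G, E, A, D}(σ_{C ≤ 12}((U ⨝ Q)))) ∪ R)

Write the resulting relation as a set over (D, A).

Natural join on A: {(u, 12, y, 36, 15), (u, 20, r, 36, 15)}
Selection C ≤ 12: {(u, 12, y, 36, 15)}
Projecting to G, E, A, D: {(36, 15, u, y)}
Union: {(36, 15, u, y)} with {(16, 29, z, y), (17, 27, n, x), (22, 3, y, n), (24, 29, c, w), (27, 5, m, x), (9, 32, r, u)} → {(16, 29, z, y), (17, 27, n, x), (22, 3, y, n), (24, 29, c, w), (27, 5, m, x), (36, 15, u, y), (9, 32, r, u)}
Projecting to D, A: {(n, y), (u, r), (w, c), (x, m), (x, n), (y, u), (y, z)}

{(n, y), (u, r), (w, c), (x, m), (x, n), (y, u), (y, z)}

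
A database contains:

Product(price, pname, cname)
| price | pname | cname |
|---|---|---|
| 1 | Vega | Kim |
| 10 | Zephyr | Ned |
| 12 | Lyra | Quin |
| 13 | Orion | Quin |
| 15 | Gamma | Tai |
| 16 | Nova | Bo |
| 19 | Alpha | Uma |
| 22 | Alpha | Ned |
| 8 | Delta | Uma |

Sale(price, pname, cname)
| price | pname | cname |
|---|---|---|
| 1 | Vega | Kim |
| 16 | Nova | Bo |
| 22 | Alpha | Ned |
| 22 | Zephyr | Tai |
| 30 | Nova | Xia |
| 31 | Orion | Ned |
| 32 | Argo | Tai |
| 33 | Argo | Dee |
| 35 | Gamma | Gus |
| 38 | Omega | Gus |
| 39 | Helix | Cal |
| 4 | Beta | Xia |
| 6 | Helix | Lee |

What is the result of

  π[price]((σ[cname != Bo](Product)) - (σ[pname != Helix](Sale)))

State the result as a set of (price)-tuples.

Selection cname != Bo: {(1, Vega, Kim), (10, Zephyr, Ned), (12, Lyra, Quin), (13, Orion, Quin), (15, Gamma, Tai), (19, Alpha, Uma), (22, Alpha, Ned), (8, Delta, Uma)}
Selection pname != Helix: {(1, Vega, Kim), (16, Nova, Bo), (22, Alpha, Ned), (22, Zephyr, Tai), (30, Nova, Xia), (31, Orion, Ned), (32, Argo, Tai), (33, Argo, Dee), (35, Gamma, Gus), (38, Omega, Gus), (4, Beta, Xia)}
Set difference of the two operands is {(10, Zephyr, Ned), (12, Lyra, Quin), (13, Orion, Quin), (15, Gamma, Tai), (19, Alpha, Uma), (8, Delta, Uma)}.
Projecting to price: {10, 12, 13, 15, 19, 8}

{10, 12, 13, 15, 19, 8}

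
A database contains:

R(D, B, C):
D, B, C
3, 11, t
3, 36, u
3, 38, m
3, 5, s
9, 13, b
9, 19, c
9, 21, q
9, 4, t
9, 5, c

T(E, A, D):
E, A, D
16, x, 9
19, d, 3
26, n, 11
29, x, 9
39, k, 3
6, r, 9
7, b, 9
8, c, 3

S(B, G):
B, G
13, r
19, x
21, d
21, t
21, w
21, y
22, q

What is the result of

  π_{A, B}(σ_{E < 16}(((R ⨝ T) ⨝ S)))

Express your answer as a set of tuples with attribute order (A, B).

Natural join on D: {(3, 11, t, 19, d), (3, 11, t, 39, k), (3, 11, t, 8, c), (3, 36, u, 19, d), (3, 36, u, 39, k), (3, 36, u, 8, c), (3, 38, m, 19, d), (3, 38, m, 39, k), (3, 38, m, 8, c), (3, 5, s, 19, d), (3, 5, s, 39, k), (3, 5, s, 8, c), (9, 13, b, 16, x), (9, 13, b, 29, x), (9, 13, b, 6, r), (9, 13, b, 7, b), (9, 19, c, 16, x), (9, 19, c, 29, x), (9, 19, c, 6, r), (9, 19, c, 7, b), (9, 21, q, 16, x), (9, 21, q, 29, x), (9, 21, q, 6, r), (9, 21, q, 7, b), (9, 4, t, 16, x), (9, 4, t, 29, x), (9, 4, t, 6, r), (9, 4, t, 7, b), (9, 5, c, 16, x), (9, 5, c, 29, x), (9, 5, c, 6, r), (9, 5, c, 7, b)}
Natural join on B: {(9, 13, b, 16, x, r), (9, 13, b, 29, x, r), (9, 13, b, 6, r, r), (9, 13, b, 7, b, r), (9, 19, c, 16, x, x), (9, 19, c, 29, x, x), (9, 19, c, 6, r, x), (9, 19, c, 7, b, x), (9, 21, q, 16, x, d), (9, 21, q, 16, x, t), (9, 21, q, 16, x, w), (9, 21, q, 16, x, y), (9, 21, q, 29, x, d), (9, 21, q, 29, x, t), (9, 21, q, 29, x, w), (9, 21, q, 29, x, y), (9, 21, q, 6, r, d), (9, 21, q, 6, r, t), (9, 21, q, 6, r, w), (9, 21, q, 6, r, y), (9, 21, q, 7, b, d), (9, 21, q, 7, b, t), (9, 21, q, 7, b, w), (9, 21, q, 7, b, y)}
Apply σ_{E < 16}; surviving tuples: {(9, 13, b, 6, r, r), (9, 13, b, 7, b, r), (9, 19, c, 6, r, x), (9, 19, c, 7, b, x), (9, 21, q, 6, r, d), (9, 21, q, 6, r, t), (9, 21, q, 6, r, w), (9, 21, q, 6, r, y), (9, 21, q, 7, b, d), (9, 21, q, 7, b, t), (9, 21, q, 7, b, w), (9, 21, q, 7, b, y)}
π[A, B]: project onto (A, B) (6 duplicate(s) eliminated) → {(b, 13), (b, 19), (b, 21), (r, 13), (r, 19), (r, 21)}

{(b, 13), (b, 19), (b, 21), (r, 13), (r, 19), (r, 21)}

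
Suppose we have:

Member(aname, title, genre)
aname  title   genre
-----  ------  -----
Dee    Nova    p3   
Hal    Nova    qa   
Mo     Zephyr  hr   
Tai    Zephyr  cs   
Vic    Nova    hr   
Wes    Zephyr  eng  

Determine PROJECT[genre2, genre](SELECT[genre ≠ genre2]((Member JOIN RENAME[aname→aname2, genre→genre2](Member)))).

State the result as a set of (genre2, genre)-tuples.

{(cs, eng), (cs, hr), (eng, cs), (eng, hr), (hr, cs), (hr, eng), (hr, p3), (hr, qa), (p3, hr), (p3, qa), (qa, hr), (qa, p3)}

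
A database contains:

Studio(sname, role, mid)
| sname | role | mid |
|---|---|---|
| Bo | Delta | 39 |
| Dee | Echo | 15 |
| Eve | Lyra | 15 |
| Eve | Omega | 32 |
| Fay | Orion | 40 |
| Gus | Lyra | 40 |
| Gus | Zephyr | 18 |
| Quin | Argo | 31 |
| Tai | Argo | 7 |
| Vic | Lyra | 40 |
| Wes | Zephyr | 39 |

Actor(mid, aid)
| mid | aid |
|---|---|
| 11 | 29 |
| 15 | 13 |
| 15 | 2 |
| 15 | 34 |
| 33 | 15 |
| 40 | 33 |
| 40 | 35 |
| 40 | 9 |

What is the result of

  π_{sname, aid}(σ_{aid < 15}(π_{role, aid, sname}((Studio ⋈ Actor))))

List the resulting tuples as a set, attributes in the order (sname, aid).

{(Dee, 13), (Dee, 2), (Eve, 13), (Eve, 2), (Fay, 9), (Gus, 9), (Vic, 9)}

Joining Studio and Actor on mid yields {(Dee, Echo, 15, 13), (Dee, Echo, 15, 2), (Dee, Echo, 15, 34), (Eve, Lyra, 15, 13), (Eve, Lyra, 15, 2), (Eve, Lyra, 15, 34), (Fay, Orion, 40, 33), (Fay, Orion, 40, 35), (Fay, Orion, 40, 9), (Gus, Lyra, 40, 33), (Gus, Lyra, 40, 35), (Gus, Lyra, 40, 9), (Vic, Lyra, 40, 33), (Vic, Lyra, 40, 35), (Vic, Lyra, 40, 9)}.
π_{role, aid, sname} gives {(Echo, 13, Dee), (Echo, 2, Dee), (Echo, 34, Dee), (Lyra, 13, Eve), (Lyra, 2, Eve), (Lyra, 33, Gus), (Lyra, 33, Vic), (Lyra, 34, Eve), (Lyra, 35, Gus), (Lyra, 35, Vic), (Lyra, 9, Gus), (Lyra, 9, Vic), (Orion, 33, Fay), (Orion, 35, Fay), (Orion, 9, Fay)}.
Apply σ_{aid < 15}; surviving tuples: {(Echo, 13, Dee), (Echo, 2, Dee), (Lyra, 13, Eve), (Lyra, 2, Eve), (Lyra, 9, Gus), (Lyra, 9, Vic), (Orion, 9, Fay)}
π_{sname, aid} gives {(Dee, 13), (Dee, 2), (Eve, 13), (Eve, 2), (Fay, 9), (Gus, 9), (Vic, 9)}.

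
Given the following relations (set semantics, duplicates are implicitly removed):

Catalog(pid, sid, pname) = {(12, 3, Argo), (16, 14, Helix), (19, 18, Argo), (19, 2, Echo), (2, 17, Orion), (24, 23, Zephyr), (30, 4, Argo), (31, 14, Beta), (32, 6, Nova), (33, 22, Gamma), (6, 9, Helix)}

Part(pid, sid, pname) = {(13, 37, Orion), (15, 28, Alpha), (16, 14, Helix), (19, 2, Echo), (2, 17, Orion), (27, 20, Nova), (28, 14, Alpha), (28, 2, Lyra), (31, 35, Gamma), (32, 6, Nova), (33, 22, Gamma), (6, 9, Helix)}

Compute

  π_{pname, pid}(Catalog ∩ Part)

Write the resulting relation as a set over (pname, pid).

{(Echo, 19), (Gamma, 33), (Helix, 16), (Helix, 6), (Nova, 32), (Orion, 2)}

Intersection: {(12, 3, Argo), (16, 14, Helix), (19, 18, Argo), (19, 2, Echo), (2, 17, Orion), (24, 23, Zephyr), (30, 4, Argo), (31, 14, Beta), (32, 6, Nova), (33, 22, Gamma), (6, 9, Helix)} with {(13, 37, Orion), (15, 28, Alpha), (16, 14, Helix), (19, 2, Echo), (2, 17, Orion), (27, 20, Nova), (28, 14, Alpha), (28, 2, Lyra), (31, 35, Gamma), (32, 6, Nova), (33, 22, Gamma), (6, 9, Helix)} → {(16, 14, Helix), (19, 2, Echo), (2, 17, Orion), (32, 6, Nova), (33, 22, Gamma), (6, 9, Helix)}
π[pname, pid]: project onto (pname, pid) → {(Echo, 19), (Gamma, 33), (Helix, 16), (Helix, 6), (Nova, 32), (Orion, 2)}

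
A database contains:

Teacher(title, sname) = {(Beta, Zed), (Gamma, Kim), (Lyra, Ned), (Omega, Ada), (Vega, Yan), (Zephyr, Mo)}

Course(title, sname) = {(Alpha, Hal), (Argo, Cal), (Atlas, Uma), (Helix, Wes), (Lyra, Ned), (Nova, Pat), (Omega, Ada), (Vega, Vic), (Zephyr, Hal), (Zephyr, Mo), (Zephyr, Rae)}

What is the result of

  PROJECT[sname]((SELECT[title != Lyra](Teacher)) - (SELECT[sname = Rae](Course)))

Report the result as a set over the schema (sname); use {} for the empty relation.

{Ada, Kim, Mo, Yan, Zed}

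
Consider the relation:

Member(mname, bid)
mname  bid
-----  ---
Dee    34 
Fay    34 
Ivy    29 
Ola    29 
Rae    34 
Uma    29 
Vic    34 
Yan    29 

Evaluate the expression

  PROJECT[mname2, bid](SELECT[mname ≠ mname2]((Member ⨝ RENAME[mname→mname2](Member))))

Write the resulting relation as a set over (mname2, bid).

{(Dee, 34), (Fay, 34), (Ivy, 29), (Ola, 29), (Rae, 34), (Uma, 29), (Vic, 34), (Yan, 29)}

ρ[mname→mname2]: schema becomes (mname2, bid); tuples unchanged.
Joining Member and RENAME[mname→mname2](Member) on bid yields {(Dee, 34, Dee), (Dee, 34, Fay), (Dee, 34, Rae), (Dee, 34, Vic), (Fay, 34, Dee), (Fay, 34, Fay), (Fay, 34, Rae), (Fay, 34, Vic), (Ivy, 29, Ivy), (Ivy, 29, Ola), (Ivy, 29, Uma), (Ivy, 29, Yan), (Ola, 29, Ivy), (Ola, 29, Ola), (Ola, 29, Uma), (Ola, 29, Yan), (Rae, 34, Dee), (Rae, 34, Fay), (Rae, 34, Rae), (Rae, 34, Vic), (Uma, 29, Ivy), (Uma, 29, Ola), (Uma, 29, Uma), (Uma, 29, Yan), (Vic, 34, Dee), (Vic, 34, Fay), (Vic, 34, Rae), (Vic, 34, Vic), (Yan, 29, Ivy), (Yan, 29, Ola), (Yan, 29, Uma), (Yan, 29, Yan)}.
σ[mname ≠ mname2]: keep tuples satisfying mname ≠ mname2 → {(Dee, 34, Fay), (Dee, 34, Rae), (Dee, 34, Vic), (Fay, 34, Dee), (Fay, 34, Rae), (Fay, 34, Vic), (Ivy, 29, Ola), (Ivy, 29, Uma), (Ivy, 29, Yan), (Ola, 29, Ivy), (Ola, 29, Uma), (Ola, 29, Yan), (Rae, 34, Dee), (Rae, 34, Fay), (Rae, 34, Vic), (Uma, 29, Ivy), (Uma, 29, Ola), (Uma, 29, Yan), (Vic, 34, Dee), (Vic, 34, Fay), (Vic, 34, Rae), (Yan, 29, Ivy), (Yan, 29, Ola), (Yan, 29, Uma)}
Keep only column(s) mname2, bid (16 duplicate(s) eliminated): {(Dee, 34), (Fay, 34), (Ivy, 29), (Ola, 29), (Rae, 34), (Uma, 29), (Vic, 34), (Yan, 29)}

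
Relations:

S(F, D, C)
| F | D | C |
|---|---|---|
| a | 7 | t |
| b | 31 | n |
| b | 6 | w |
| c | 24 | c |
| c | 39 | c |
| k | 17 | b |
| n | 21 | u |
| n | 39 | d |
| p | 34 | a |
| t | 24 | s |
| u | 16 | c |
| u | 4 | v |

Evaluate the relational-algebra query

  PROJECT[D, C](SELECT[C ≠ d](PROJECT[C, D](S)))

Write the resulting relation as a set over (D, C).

π[C, D]: project onto (C, D) → {(a, 34), (b, 17), (c, 16), (c, 24), (c, 39), (d, 39), (n, 31), (s, 24), (t, 7), (u, 21), (v, 4), (w, 6)}
Selection C ≠ d: {(a, 34), (b, 17), (c, 16), (c, 24), (c, 39), (n, 31), (s, 24), (t, 7), (u, 21), (v, 4), (w, 6)}
π[D, C]: project onto (D, C) → {(16, c), (17, b), (21, u), (24, c), (24, s), (31, n), (34, a), (39, c), (4, v), (6, w), (7, t)}

{(16, c), (17, b), (21, u), (24, c), (24, s), (31, n), (34, a), (39, c), (4, v), (6, w), (7, t)}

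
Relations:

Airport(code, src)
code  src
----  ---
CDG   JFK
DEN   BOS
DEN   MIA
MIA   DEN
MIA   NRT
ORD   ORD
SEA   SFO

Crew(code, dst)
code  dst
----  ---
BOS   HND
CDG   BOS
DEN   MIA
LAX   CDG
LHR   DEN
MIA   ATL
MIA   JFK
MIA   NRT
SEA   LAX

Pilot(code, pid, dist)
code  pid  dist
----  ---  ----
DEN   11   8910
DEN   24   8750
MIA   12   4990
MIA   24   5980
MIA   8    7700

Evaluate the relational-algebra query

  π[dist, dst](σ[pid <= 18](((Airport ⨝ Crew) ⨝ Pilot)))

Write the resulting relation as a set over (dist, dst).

{(4990, ATL), (4990, JFK), (4990, NRT), (7700, ATL), (7700, JFK), (7700, NRT), (8910, MIA)}

Airport ⋈ Crew (natural join on code): {(CDG, JFK, BOS), (DEN, BOS, MIA), (DEN, MIA, MIA), (MIA, DEN, ATL), (MIA, DEN, JFK), (MIA, DEN, NRT), (MIA, NRT, ATL), (MIA, NRT, JFK), (MIA, NRT, NRT), (SEA, SFO, LAX)}
(Airport ⨝ Crew) ⋈ Pilot (natural join on code): {(DEN, BOS, MIA, 11, 8910), (DEN, BOS, MIA, 24, 8750), (DEN, MIA, MIA, 11, 8910), (DEN, MIA, MIA, 24, 8750), (MIA, DEN, ATL, 12, 4990), (MIA, DEN, ATL, 24, 5980), (MIA, DEN, ATL, 8, 7700), (MIA, DEN, JFK, 12, 4990), (MIA, DEN, JFK, 24, 5980), (MIA, DEN, JFK, 8, 7700), (MIA, DEN, NRT, 12, 4990), (MIA, DEN, NRT, 24, 5980), (MIA, DEN, NRT, 8, 7700), (MIA, NRT, ATL, 12, 4990), (MIA, NRT, ATL, 24, 5980), (MIA, NRT, ATL, 8, 7700), (MIA, NRT, JFK, 12, 4990), (MIA, NRT, JFK, 24, 5980), (MIA, NRT, JFK, 8, 7700), (MIA, NRT, NRT, 12, 4990), (MIA, NRT, NRT, 24, 5980), (MIA, NRT, NRT, 8, 7700)}
Filtering on pid <= 18 leaves {(DEN, BOS, MIA, 11, 8910), (DEN, MIA, MIA, 11, 8910), (MIA, DEN, ATL, 12, 4990), (MIA, DEN, ATL, 8, 7700), (MIA, DEN, JFK, 12, 4990), (MIA, DEN, JFK, 8, 7700), (MIA, DEN, NRT, 12, 4990), (MIA, DEN, NRT, 8, 7700), (MIA, NRT, ATL, 12, 4990), (MIA, NRT, ATL, 8, 7700), (MIA, NRT, JFK, 12, 4990), (MIA, NRT, JFK, 8, 7700), (MIA, NRT, NRT, 12, 4990), (MIA, NRT, NRT, 8, 7700)}.
π_{dist, dst} gives {(4990, ATL), (4990, JFK), (4990, NRT), (7700, ATL), (7700, JFK), (7700, NRT), (8910, MIA)} (7 duplicate(s) eliminated).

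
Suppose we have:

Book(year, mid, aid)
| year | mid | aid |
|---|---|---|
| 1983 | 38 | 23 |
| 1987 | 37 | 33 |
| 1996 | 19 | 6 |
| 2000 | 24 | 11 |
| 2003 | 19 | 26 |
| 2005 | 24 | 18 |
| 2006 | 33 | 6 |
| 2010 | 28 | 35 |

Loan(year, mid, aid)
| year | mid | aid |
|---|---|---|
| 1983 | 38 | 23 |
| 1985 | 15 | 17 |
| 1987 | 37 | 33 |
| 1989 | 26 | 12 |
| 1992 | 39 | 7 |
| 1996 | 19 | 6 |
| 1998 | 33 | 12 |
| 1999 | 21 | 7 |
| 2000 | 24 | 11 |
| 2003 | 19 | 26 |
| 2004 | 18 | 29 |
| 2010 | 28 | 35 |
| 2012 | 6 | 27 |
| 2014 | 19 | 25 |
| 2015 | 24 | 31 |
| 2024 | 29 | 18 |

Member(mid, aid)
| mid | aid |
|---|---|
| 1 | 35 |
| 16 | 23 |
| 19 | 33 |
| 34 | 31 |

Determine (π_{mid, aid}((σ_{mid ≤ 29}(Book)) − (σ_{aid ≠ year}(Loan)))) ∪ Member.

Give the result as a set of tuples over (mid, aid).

Apply σ_{mid ≤ 29}; surviving tuples: {(1996, 19, 6), (2000, 24, 11), (2003, 19, 26), (2005, 24, 18), (2010, 28, 35)}
Apply σ_{aid ≠ year}; surviving tuples: {(1983, 38, 23), (1985, 15, 17), (1987, 37, 33), (1989, 26, 12), (1992, 39, 7), (1996, 19, 6), (1998, 33, 12), (1999, 21, 7), (2000, 24, 11), (2003, 19, 26), (2004, 18, 29), (2010, 28, 35), (2012, 6, 27), (2014, 19, 25), (2015, 24, 31), (2024, 29, 18)}
Difference: {(1996, 19, 6), (2000, 24, 11), (2003, 19, 26), (2005, 24, 18), (2010, 28, 35)} with {(1983, 38, 23), (1985, 15, 17), (1987, 37, 33), (1989, 26, 12), (1992, 39, 7), (1996, 19, 6), (1998, 33, 12), (1999, 21, 7), (2000, 24, 11), (2003, 19, 26), (2004, 18, 29), (2010, 28, 35), (2012, 6, 27), (2014, 19, 25), (2015, 24, 31), (2024, 29, 18)} → {(2005, 24, 18)}
Projecting to mid, aid: {(24, 18)}
Union: {(24, 18)} with {(1, 35), (16, 23), (19, 33), (34, 31)} → {(1, 35), (16, 23), (19, 33), (24, 18), (34, 31)}

{(1, 35), (16, 23), (19, 33), (24, 18), (34, 31)}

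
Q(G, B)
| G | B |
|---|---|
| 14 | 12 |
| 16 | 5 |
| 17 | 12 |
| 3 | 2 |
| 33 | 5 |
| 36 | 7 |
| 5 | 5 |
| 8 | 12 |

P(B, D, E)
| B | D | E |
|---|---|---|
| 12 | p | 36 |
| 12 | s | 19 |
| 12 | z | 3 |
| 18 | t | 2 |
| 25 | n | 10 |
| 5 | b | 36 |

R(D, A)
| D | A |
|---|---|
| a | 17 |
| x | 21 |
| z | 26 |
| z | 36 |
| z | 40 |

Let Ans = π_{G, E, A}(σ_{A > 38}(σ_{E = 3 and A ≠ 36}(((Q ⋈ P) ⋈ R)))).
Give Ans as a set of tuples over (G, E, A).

{(14, 3, 40), (17, 3, 40), (8, 3, 40)}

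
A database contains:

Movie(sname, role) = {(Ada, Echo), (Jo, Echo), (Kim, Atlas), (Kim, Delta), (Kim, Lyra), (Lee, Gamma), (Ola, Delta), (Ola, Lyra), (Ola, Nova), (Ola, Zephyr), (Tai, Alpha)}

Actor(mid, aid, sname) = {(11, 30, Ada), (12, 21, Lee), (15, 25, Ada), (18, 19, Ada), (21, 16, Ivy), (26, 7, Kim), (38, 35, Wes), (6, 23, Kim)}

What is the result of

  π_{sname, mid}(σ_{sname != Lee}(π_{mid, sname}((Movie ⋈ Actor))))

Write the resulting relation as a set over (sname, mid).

{(Ada, 11), (Ada, 15), (Ada, 18), (Kim, 26), (Kim, 6)}

Natural join on sname: {(Ada, Echo, 11, 30), (Ada, Echo, 15, 25), (Ada, Echo, 18, 19), (Kim, Atlas, 26, 7), (Kim, Atlas, 6, 23), (Kim, Delta, 26, 7), (Kim, Delta, 6, 23), (Kim, Lyra, 26, 7), (Kim, Lyra, 6, 23), (Lee, Gamma, 12, 21)}
π[mid, sname]: project onto (mid, sname) (4 duplicate(s) eliminated) → {(11, Ada), (12, Lee), (15, Ada), (18, Ada), (26, Kim), (6, Kim)}
σ[sname != Lee]: keep tuples satisfying sname != Lee → {(11, Ada), (15, Ada), (18, Ada), (26, Kim), (6, Kim)}
π[sname, mid]: project onto (sname, mid) → {(Ada, 11), (Ada, 15), (Ada, 18), (Kim, 26), (Kim, 6)}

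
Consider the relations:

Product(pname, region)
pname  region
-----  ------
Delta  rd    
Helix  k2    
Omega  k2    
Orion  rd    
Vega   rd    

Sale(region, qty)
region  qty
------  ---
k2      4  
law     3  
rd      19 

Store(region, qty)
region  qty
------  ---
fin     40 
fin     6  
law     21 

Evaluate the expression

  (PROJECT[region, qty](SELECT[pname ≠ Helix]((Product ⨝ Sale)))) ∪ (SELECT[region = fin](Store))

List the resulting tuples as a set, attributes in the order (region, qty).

Joining Product and Sale on region yields {(Delta, rd, 19), (Helix, k2, 4), (Omega, k2, 4), (Orion, rd, 19), (Vega, rd, 19)}.
Apply σ_{pname ≠ Helix}; surviving tuples: {(Delta, rd, 19), (Omega, k2, 4), (Orion, rd, 19), (Vega, rd, 19)}
π_{region, qty} gives {(k2, 4), (rd, 19)} (2 duplicate(s) eliminated).
Apply σ_{region = fin}; surviving tuples: {(fin, 40), (fin, 6)}
Set union of the two operands is {(fin, 40), (fin, 6), (k2, 4), (rd, 19)}.

{(fin, 40), (fin, 6), (k2, 4), (rd, 19)}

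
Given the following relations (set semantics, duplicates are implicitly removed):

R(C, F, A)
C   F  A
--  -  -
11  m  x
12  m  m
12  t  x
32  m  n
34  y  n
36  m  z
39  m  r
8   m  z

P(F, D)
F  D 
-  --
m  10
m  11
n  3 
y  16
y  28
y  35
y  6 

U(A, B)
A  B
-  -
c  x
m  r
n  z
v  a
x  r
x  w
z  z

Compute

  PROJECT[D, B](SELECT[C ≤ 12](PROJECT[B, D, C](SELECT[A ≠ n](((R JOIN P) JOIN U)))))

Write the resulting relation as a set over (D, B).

Natural join on F: {(11, m, x, 10), (11, m, x, 11), (12, m, m, 10), (12, m, m, 11), (32, m, n, 10), (32, m, n, 11), (34, y, n, 16), (34, y, n, 28), (34, y, n, 35), (34, y, n, 6), (36, m, z, 10), (36, m, z, 11), (39, m, r, 10), (39, m, r, 11), (8, m, z, 10), (8, m, z, 11)}
Natural join on A: {(11, m, x, 10, r), (11, m, x, 10, w), (11, m, x, 11, r), (11, m, x, 11, w), (12, m, m, 10, r), (12, m, m, 11, r), (32, m, n, 10, z), (32, m, n, 11, z), (34, y, n, 16, z), (34, y, n, 28, z), (34, y, n, 35, z), (34, y, n, 6, z), (36, m, z, 10, z), (36, m, z, 11, z), (8, m, z, 10, z), (8, m, z, 11, z)}
σ[A ≠ n]: keep tuples satisfying A ≠ n → {(11, m, x, 10, r), (11, m, x, 10, w), (11, m, x, 11, r), (11, m, x, 11, w), (12, m, m, 10, r), (12, m, m, 11, r), (36, m, z, 10, z), (36, m, z, 11, z), (8, m, z, 10, z), (8, m, z, 11, z)}
Projecting to B, D, C: {(r, 10, 11), (r, 10, 12), (r, 11, 11), (r, 11, 12), (w, 10, 11), (w, 11, 11), (z, 10, 36), (z, 10, 8), (z, 11, 36), (z, 11, 8)}
σ[C ≤ 12]: keep tuples satisfying C ≤ 12 → {(r, 10, 11), (r, 10, 12), (r, 11, 11), (r, 11, 12), (w, 10, 11), (w, 11, 11), (z, 10, 8), (z, 11, 8)}
Projecting to D, B (2 duplicate(s) eliminated): {(10, r), (10, w), (10, z), (11, r), (11, w), (11, z)}

{(10, r), (10, w), (10, z), (11, r), (11, w), (11, z)}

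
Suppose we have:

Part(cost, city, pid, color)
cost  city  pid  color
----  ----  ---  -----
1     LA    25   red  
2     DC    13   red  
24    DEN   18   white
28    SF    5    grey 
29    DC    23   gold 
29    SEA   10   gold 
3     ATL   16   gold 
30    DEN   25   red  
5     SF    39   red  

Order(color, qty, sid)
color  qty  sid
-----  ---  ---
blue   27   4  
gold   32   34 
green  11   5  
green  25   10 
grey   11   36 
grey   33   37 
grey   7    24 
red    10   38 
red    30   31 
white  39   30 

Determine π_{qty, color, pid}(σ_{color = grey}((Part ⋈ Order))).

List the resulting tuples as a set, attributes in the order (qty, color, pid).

{(11, grey, 5), (33, grey, 5), (7, grey, 5)}

Part ⋈ Order (natural join on color): {(1, LA, 25, red, 10, 38), (1, LA, 25, red, 30, 31), (2, DC, 13, red, 10, 38), (2, DC, 13, red, 30, 31), (24, DEN, 18, white, 39, 30), (28, SF, 5, grey, 11, 36), (28, SF, 5, grey, 33, 37), (28, SF, 5, grey, 7, 24), (29, DC, 23, gold, 32, 34), (29, SEA, 10, gold, 32, 34), (3, ATL, 16, gold, 32, 34), (30, DEN, 25, red, 10, 38), (30, DEN, 25, red, 30, 31), (5, SF, 39, red, 10, 38), (5, SF, 39, red, 30, 31)}
Selection color = grey: {(28, SF, 5, grey, 11, 36), (28, SF, 5, grey, 33, 37), (28, SF, 5, grey, 7, 24)}
π_{qty, color, pid} gives {(11, grey, 5), (33, grey, 5), (7, grey, 5)}.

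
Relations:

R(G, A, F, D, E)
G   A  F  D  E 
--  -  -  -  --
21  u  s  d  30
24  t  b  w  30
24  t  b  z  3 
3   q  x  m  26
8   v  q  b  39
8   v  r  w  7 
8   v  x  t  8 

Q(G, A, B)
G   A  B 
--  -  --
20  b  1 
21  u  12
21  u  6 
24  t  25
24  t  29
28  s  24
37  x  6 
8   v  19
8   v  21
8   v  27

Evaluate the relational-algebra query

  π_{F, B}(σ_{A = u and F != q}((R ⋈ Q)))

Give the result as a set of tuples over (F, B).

Natural join on G, A: {(21, u, s, d, 30, 12), (21, u, s, d, 30, 6), (24, t, b, w, 30, 25), (24, t, b, w, 30, 29), (24, t, b, z, 3, 25), (24, t, b, z, 3, 29), (8, v, q, b, 39, 19), (8, v, q, b, 39, 21), (8, v, q, b, 39, 27), (8, v, r, w, 7, 19), (8, v, r, w, 7, 21), (8, v, r, w, 7, 27), (8, v, x, t, 8, 19), (8, v, x, t, 8, 21), (8, v, x, t, 8, 27)}
Selection A = u and F != q: {(21, u, s, d, 30, 12), (21, u, s, d, 30, 6)}
π[F, B]: project onto (F, B) → {(s, 12), (s, 6)}

{(s, 12), (s, 6)}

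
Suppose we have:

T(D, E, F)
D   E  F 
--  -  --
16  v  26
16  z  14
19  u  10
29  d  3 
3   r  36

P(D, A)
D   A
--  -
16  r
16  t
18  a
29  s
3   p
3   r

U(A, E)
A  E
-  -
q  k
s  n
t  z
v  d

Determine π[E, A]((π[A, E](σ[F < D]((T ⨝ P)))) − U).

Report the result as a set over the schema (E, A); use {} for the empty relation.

Joining T and P on D yields {(16, v, 26, r), (16, v, 26, t), (16, z, 14, r), (16, z, 14, t), (29, d, 3, s), (3, r, 36, p), (3, r, 36, r)}.
σ[F < D]: keep tuples satisfying F < D → {(16, z, 14, r), (16, z, 14, t), (29, d, 3, s)}
π[A, E]: project onto (A, E) → {(r, z), (s, d), (t, z)}
Difference: {(r, z), (s, d), (t, z)} with {(q, k), (s, n), (t, z), (v, d)} → {(r, z), (s, d)}
π[E, A]: project onto (E, A) → {(d, s), (z, r)}

{(d, s), (z, r)}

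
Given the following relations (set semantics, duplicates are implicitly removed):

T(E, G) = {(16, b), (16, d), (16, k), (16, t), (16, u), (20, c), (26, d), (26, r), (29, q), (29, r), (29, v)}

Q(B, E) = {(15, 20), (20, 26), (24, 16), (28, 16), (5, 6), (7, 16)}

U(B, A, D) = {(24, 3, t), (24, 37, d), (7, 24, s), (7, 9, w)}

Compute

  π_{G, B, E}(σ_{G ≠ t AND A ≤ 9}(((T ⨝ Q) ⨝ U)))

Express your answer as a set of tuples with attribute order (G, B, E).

Natural join on E: {(16, b, 24), (16, b, 28), (16, b, 7), (16, d, 24), (16, d, 28), (16, d, 7), (16, k, 24), (16, k, 28), (16, k, 7), (16, t, 24), (16, t, 28), (16, t, 7), (16, u, 24), (16, u, 28), (16, u, 7), (20, c, 15), (26, d, 20), (26, r, 20)}
Natural join on B: {(16, b, 24, 3, t), (16, b, 24, 37, d), (16, b, 7, 24, s), (16, b, 7, 9, w), (16, d, 24, 3, t), (16, d, 24, 37, d), (16, d, 7, 24, s), (16, d, 7, 9, w), (16, k, 24, 3, t), (16, k, 24, 37, d), (16, k, 7, 24, s), (16, k, 7, 9, w), (16, t, 24, 3, t), (16, t, 24, 37, d), (16, t, 7, 24, s), (16, t, 7, 9, w), (16, u, 24, 3, t), (16, u, 24, 37, d), (16, u, 7, 24, s), (16, u, 7, 9, w)}
Apply σ_{G ≠ t AND A ≤ 9}; surviving tuples: {(16, b, 24, 3, t), (16, b, 7, 9, w), (16, d, 24, 3, t), (16, d, 7, 9, w), (16, k, 24, 3, t), (16, k, 7, 9, w), (16, u, 24, 3, t), (16, u, 7, 9, w)}
Keep only column(s) G, B, E: {(b, 24, 16), (b, 7, 16), (d, 24, 16), (d, 7, 16), (k, 24, 16), (k, 7, 16), (u, 24, 16), (u, 7, 16)}

{(b, 24, 16), (b, 7, 16), (d, 24, 16), (d, 7, 16), (k, 24, 16), (k, 7, 16), (u, 24, 16), (u, 7, 16)}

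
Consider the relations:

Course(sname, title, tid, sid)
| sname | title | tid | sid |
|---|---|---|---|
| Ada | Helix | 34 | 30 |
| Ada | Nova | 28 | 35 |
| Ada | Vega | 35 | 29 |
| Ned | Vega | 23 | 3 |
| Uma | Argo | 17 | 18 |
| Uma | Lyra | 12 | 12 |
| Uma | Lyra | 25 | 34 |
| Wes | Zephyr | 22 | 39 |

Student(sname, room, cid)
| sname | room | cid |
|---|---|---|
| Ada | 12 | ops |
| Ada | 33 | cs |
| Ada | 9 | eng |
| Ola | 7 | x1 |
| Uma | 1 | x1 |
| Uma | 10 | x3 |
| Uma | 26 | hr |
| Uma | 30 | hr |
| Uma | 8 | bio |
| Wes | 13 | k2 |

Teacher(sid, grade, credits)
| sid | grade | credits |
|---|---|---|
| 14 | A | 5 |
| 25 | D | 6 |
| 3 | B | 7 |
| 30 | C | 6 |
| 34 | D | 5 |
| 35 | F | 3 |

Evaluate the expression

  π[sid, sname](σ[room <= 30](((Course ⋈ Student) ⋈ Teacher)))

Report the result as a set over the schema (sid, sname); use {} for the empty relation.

Joining Course and Student on sname yields {(Ada, Helix, 34, 30, 12, ops), (Ada, Helix, 34, 30, 33, cs), (Ada, Helix, 34, 30, 9, eng), (Ada, Nova, 28, 35, 12, ops), (Ada, Nova, 28, 35, 33, cs), (Ada, Nova, 28, 35, 9, eng), (Ada, Vega, 35, 29, 12, ops), (Ada, Vega, 35, 29, 33, cs), (Ada, Vega, 35, 29, 9, eng), (Uma, Argo, 17, 18, 1, x1), (Uma, Argo, 17, 18, 10, x3), (Uma, Argo, 17, 18, 26, hr), (Uma, Argo, 17, 18, 30, hr), (Uma, Argo, 17, 18, 8, bio), (Uma, Lyra, 12, 12, 1, x1), (Uma, Lyra, 12, 12, 10, x3), (Uma, Lyra, 12, 12, 26, hr), (Uma, Lyra, 12, 12, 30, hr), (Uma, Lyra, 12, 12, 8, bio), (Uma, Lyra, 25, 34, 1, x1), (Uma, Lyra, 25, 34, 10, x3), (Uma, Lyra, 25, 34, 26, hr), (Uma, Lyra, 25, 34, 30, hr), (Uma, Lyra, 25, 34, 8, bio), (Wes, Zephyr, 22, 39, 13, k2)}.
Joining (Course ⋈ Student) and Teacher on sid yields {(Ada, Helix, 34, 30, 12, ops, C, 6), (Ada, Helix, 34, 30, 33, cs, C, 6), (Ada, Helix, 34, 30, 9, eng, C, 6), (Ada, Nova, 28, 35, 12, ops, F, 3), (Ada, Nova, 28, 35, 33, cs, F, 3), (Ada, Nova, 28, 35, 9, eng, F, 3), (Uma, Lyra, 25, 34, 1, x1, D, 5), (Uma, Lyra, 25, 34, 10, x3, D, 5), (Uma, Lyra, 25, 34, 26, hr, D, 5), (Uma, Lyra, 25, 34, 30, hr, D, 5), (Uma, Lyra, 25, 34, 8, bio, D, 5)}.
Filtering on room <= 30 leaves {(Ada, Helix, 34, 30, 12, ops, C, 6), (Ada, Helix, 34, 30, 9, eng, C, 6), (Ada, Nova, 28, 35, 12, ops, F, 3), (Ada, Nova, 28, 35, 9, eng, F, 3), (Uma, Lyra, 25, 34, 1, x1, D, 5), (Uma, Lyra, 25, 34, 10, x3, D, 5), (Uma, Lyra, 25, 34, 26, hr, D, 5), (Uma, Lyra, 25, 34, 30, hr, D, 5), (Uma, Lyra, 25, 34, 8, bio, D, 5)}.
Projecting to sid, sname (6 duplicate(s) eliminated): {(30, Ada), (34, Uma), (35, Ada)}

{(30, Ada), (34, Uma), (35, Ada)}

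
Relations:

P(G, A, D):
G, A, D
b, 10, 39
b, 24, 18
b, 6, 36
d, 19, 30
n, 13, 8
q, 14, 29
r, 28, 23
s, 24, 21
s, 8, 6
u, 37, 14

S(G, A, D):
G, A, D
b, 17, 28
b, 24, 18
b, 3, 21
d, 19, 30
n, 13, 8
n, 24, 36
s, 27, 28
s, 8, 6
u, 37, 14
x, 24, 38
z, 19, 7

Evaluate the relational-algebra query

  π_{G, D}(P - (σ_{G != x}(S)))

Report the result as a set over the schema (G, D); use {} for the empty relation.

{(b, 36), (b, 39), (q, 29), (r, 23), (s, 21)}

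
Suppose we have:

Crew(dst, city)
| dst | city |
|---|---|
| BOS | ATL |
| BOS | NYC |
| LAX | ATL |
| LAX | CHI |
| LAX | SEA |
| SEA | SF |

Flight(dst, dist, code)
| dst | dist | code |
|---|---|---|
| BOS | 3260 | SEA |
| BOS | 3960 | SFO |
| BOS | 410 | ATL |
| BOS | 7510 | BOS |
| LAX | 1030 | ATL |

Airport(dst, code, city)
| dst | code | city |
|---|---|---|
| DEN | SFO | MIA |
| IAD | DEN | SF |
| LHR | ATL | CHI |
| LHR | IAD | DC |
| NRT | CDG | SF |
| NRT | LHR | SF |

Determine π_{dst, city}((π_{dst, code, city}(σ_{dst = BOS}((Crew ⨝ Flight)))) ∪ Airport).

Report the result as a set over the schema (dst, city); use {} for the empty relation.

Crew ⋈ Flight (natural join on dst): {(BOS, ATL, 3260, SEA), (BOS, ATL, 3960, SFO), (BOS, ATL, 410, ATL), (BOS, ATL, 7510, BOS), (BOS, NYC, 3260, SEA), (BOS, NYC, 3960, SFO), (BOS, NYC, 410, ATL), (BOS, NYC, 7510, BOS), (LAX, ATL, 1030, ATL), (LAX, CHI, 1030, ATL), (LAX, SEA, 1030, ATL)}
Selection dst = BOS: {(BOS, ATL, 3260, SEA), (BOS, ATL, 3960, SFO), (BOS, ATL, 410, ATL), (BOS, ATL, 7510, BOS), (BOS, NYC, 3260, SEA), (BOS, NYC, 3960, SFO), (BOS, NYC, 410, ATL), (BOS, NYC, 7510, BOS)}
π_{dst, code, city} gives {(BOS, ATL, ATL), (BOS, ATL, NYC), (BOS, BOS, ATL), (BOS, BOS, NYC), (BOS, SEA, ATL), (BOS, SEA, NYC), (BOS, SFO, ATL), (BOS, SFO, NYC)}.
Union: {(BOS, ATL, ATL), (BOS, ATL, NYC), (BOS, BOS, ATL), (BOS, BOS, NYC), (BOS, SEA, ATL), (BOS, SEA, NYC), (BOS, SFO, ATL), (BOS, SFO, NYC)} with {(DEN, SFO, MIA), (IAD, DEN, SF), (LHR, ATL, CHI), (LHR, IAD, DC), (NRT, CDG, SF), (NRT, LHR, SF)} → {(BOS, ATL, ATL), (BOS, ATL, NYC), (BOS, BOS, ATL), (BOS, BOS, NYC), (BOS, SEA, ATL), (BOS, SEA, NYC), (BOS, SFO, ATL), (BOS, SFO, NYC), (DEN, SFO, MIA), (IAD, DEN, SF), (LHR, ATL, CHI), (LHR, IAD, DC), (NRT, CDG, SF), (NRT, LHR, SF)}
π_{dst, city} gives {(BOS, ATL), (BOS, NYC), (DEN, MIA), (IAD, SF), (LHR, CHI), (LHR, DC), (NRT, SF)} (7 duplicate(s) eliminated).

{(BOS, ATL), (BOS, NYC), (DEN, MIA), (IAD, SF), (LHR, CHI), (LHR, DC), (NRT, SF)}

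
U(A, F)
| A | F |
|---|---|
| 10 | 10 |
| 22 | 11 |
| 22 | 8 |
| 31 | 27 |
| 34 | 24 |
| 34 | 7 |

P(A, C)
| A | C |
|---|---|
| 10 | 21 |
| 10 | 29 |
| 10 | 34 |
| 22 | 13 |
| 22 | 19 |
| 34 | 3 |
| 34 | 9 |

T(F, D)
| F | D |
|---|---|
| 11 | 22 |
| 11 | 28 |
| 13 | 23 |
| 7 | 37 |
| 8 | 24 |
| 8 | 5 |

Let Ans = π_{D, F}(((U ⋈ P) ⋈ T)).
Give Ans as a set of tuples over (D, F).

{(22, 11), (24, 8), (28, 11), (37, 7), (5, 8)}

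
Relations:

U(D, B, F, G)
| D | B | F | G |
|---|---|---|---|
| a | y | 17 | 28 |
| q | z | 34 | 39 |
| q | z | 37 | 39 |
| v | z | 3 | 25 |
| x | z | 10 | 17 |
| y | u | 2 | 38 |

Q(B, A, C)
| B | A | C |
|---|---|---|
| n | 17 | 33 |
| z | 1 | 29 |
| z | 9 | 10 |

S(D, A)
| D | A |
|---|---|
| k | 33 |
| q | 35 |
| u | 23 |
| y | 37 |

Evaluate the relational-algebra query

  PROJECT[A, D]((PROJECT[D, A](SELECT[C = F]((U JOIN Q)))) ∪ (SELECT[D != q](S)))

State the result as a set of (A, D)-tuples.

Natural join on B: {(q, z, 34, 39, 1, 29), (q, z, 34, 39, 9, 10), (q, z, 37, 39, 1, 29), (q, z, 37, 39, 9, 10), (v, z, 3, 25, 1, 29), (v, z, 3, 25, 9, 10), (x, z, 10, 17, 1, 29), (x, z, 10, 17, 9, 10)}
σ[C = F]: keep tuples satisfying C = F → {(x, z, 10, 17, 9, 10)}
Projecting to D, A: {(x, 9)}
σ[D != q]: keep tuples satisfying D != q → {(k, 33), (u, 23), (y, 37)}
Union: {(x, 9)} with {(k, 33), (u, 23), (y, 37)} → {(k, 33), (u, 23), (x, 9), (y, 37)}
Projecting to A, D: {(23, u), (33, k), (37, y), (9, x)}

{(23, u), (33, k), (37, y), (9, x)}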